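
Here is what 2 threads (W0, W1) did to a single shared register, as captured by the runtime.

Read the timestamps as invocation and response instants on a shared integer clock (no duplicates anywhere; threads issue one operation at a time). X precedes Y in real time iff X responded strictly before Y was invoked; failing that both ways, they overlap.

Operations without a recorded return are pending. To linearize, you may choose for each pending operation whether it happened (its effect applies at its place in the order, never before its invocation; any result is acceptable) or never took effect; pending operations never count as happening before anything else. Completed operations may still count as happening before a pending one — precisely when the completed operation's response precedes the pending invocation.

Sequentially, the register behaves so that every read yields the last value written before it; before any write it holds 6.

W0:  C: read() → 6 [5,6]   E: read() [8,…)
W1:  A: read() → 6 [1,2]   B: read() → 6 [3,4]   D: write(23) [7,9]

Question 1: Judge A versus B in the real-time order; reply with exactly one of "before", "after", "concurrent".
before

A spans [1,2], B spans [3,4]
resp(A)=2 < inv(B)=3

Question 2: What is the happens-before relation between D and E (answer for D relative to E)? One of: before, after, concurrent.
concurrent

D spans [7,9], E spans [8,…)
the intervals overlap in both directions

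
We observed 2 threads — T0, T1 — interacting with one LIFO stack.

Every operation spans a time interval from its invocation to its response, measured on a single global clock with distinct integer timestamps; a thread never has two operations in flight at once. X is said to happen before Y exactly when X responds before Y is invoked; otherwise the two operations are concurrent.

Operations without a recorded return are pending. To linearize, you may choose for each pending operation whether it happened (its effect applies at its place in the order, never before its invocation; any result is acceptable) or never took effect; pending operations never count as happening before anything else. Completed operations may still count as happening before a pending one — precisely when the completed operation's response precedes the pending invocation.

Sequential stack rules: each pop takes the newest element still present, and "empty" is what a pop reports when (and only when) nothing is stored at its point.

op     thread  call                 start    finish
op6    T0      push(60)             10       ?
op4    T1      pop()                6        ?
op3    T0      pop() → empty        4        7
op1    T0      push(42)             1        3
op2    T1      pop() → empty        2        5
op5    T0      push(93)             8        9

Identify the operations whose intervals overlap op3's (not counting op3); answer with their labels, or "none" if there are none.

op2, op4

op3 runs from 4 to 7; window-overlapping ops are concurrent
op1 [1,3]: before
op2 [2,5]: concurrent
op4 [6,…): concurrent
op5 [8,9]: after
op6 [10,…): after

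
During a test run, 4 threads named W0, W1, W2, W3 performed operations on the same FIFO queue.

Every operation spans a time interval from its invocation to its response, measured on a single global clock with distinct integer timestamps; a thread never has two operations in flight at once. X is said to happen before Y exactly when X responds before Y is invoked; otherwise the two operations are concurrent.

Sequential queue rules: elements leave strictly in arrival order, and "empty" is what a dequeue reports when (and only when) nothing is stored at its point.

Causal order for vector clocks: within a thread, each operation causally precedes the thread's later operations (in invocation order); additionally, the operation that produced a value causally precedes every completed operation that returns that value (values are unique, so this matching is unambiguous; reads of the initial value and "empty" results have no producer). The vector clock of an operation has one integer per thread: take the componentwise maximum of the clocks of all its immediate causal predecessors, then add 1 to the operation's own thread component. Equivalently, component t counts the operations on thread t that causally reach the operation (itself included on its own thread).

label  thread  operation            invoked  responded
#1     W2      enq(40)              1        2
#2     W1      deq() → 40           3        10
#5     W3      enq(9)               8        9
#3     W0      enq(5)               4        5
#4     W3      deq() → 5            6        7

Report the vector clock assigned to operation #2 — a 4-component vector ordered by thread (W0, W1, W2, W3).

(0, 1, 1, 0)

invoked at 1, #1 has no predecessors; its own W2 bump gives (0, 0, 1, 0)
invoked at 4, #3 has no predecessors; its own W0 bump gives (1, 0, 0, 0)
invoked at 3, #2 merges VC(#1)=(0, 0, 1, 0) and bumps W1's slot → (0, 1, 1, 0)
invoked at 6, #4 merges VC(#3)=(1, 0, 0, 0) and bumps W3's slot → (1, 0, 0, 1)
invoked at 8, #5 merges VC(#4)=(1, 0, 0, 1) and bumps W3's slot → (1, 0, 0, 2)
target: VC(#2) = (0, 1, 1, 0)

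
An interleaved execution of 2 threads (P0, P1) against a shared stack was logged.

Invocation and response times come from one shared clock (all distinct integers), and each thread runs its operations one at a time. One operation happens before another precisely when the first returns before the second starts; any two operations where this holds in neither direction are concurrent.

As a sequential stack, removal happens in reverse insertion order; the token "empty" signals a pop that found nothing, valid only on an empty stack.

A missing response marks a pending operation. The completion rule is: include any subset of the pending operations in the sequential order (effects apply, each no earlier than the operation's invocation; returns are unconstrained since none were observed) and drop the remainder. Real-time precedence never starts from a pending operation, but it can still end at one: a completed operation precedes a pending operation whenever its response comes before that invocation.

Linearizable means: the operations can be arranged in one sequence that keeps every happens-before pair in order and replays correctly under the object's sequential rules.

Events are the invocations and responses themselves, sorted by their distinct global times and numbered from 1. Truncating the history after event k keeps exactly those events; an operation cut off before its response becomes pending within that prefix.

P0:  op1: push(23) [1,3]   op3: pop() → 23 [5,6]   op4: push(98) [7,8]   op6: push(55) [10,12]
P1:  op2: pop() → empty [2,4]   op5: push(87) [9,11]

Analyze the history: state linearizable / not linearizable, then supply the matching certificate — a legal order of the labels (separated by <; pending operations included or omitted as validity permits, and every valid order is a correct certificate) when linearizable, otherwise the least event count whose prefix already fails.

linearizable — witness: op2 < op1 < op3 < op4 < op5 < op6

step 1: op2 pop() → empty — stack <>
step 2: op1 push(23) — stack <23>
step 3: op3 pop() → 23 — stack <>
step 4: op4 push(98) — stack <98>
step 5: op5 push(87) — stack <98,87>
step 6: op6 push(55) — stack <98,87,55>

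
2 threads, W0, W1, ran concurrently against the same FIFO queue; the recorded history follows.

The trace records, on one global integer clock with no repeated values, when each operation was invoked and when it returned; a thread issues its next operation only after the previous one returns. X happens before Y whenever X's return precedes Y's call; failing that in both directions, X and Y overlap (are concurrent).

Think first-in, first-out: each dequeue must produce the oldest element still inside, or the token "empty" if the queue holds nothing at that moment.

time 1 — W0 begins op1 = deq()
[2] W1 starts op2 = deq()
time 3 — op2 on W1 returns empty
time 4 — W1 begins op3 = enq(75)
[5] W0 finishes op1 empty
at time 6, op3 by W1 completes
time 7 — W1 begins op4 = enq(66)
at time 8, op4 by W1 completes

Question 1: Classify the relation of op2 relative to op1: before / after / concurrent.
Answer: concurrent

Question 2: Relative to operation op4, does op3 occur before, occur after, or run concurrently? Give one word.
Answer: before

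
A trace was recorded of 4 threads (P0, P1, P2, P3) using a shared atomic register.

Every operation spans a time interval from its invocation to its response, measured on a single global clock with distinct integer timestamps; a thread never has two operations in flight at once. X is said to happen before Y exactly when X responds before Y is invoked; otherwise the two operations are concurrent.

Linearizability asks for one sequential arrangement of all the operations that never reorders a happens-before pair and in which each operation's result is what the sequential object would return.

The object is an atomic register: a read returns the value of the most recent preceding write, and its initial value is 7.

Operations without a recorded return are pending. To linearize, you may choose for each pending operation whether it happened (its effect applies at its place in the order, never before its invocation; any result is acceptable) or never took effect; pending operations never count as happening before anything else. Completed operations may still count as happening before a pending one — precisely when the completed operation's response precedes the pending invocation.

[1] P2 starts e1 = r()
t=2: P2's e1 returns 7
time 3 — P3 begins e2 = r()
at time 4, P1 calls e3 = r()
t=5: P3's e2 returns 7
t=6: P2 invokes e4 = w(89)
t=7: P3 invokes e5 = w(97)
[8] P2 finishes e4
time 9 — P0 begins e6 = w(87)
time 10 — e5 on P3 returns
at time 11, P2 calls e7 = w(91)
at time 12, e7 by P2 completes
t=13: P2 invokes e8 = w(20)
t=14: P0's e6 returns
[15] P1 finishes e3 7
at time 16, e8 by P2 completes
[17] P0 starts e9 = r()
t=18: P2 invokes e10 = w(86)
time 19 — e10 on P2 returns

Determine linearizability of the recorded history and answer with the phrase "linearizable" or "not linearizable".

a witness: e1, e2, e3, e4, e5, e6, e7, e8, e9, e10
after step 1 (e1 r() → 7): value 7
after step 2 (e2 r() → 7): value 7
after step 3 (e3 r() → 7): value 7
after step 4 (e4 w(89)): value 89
after step 5 (e5 w(97)): value 97
after step 6 (e6 w(87)): value 87
after step 7 (e7 w(91)): value 91
after step 8 (e8 w(20)): value 20
after step 9 (e9 r() (pending, included)): value 20
after step 10 (e10 w(86)): value 86

linearizable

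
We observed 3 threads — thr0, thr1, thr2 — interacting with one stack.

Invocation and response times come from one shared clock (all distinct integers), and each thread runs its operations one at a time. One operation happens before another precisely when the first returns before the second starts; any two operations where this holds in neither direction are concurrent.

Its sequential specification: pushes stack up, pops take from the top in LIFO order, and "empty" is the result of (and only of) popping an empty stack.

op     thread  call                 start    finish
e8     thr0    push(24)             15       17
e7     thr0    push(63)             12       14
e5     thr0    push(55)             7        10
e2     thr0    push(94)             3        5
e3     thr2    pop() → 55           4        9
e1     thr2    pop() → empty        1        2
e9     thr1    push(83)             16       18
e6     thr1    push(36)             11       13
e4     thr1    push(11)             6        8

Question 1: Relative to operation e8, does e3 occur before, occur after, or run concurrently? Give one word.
e3 spans [4,9], e8 spans [15,17]
resp(e3)=9 < inv(e8)=15

before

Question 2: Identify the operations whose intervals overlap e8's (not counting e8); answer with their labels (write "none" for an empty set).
concurrent with e8 ([15,17]): every op whose interval crosses 15..17
e1 [1,2]: before
e2 [3,5]: before
e3 [4,9]: before
e4 [6,8]: before
e5 [7,10]: before
e6 [11,13]: before
e7 [12,14]: before
e9 [16,18]: concurrent

e9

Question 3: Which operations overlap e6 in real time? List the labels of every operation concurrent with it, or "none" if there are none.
e6 runs from 11 to 13; window-overlapping ops are concurrent
e1 [1,2]: before
e2 [3,5]: before
e3 [4,9]: before
e4 [6,8]: before
e5 [7,10]: before
e7 [12,14]: concurrent
e8 [15,17]: after
e9 [16,18]: after

e7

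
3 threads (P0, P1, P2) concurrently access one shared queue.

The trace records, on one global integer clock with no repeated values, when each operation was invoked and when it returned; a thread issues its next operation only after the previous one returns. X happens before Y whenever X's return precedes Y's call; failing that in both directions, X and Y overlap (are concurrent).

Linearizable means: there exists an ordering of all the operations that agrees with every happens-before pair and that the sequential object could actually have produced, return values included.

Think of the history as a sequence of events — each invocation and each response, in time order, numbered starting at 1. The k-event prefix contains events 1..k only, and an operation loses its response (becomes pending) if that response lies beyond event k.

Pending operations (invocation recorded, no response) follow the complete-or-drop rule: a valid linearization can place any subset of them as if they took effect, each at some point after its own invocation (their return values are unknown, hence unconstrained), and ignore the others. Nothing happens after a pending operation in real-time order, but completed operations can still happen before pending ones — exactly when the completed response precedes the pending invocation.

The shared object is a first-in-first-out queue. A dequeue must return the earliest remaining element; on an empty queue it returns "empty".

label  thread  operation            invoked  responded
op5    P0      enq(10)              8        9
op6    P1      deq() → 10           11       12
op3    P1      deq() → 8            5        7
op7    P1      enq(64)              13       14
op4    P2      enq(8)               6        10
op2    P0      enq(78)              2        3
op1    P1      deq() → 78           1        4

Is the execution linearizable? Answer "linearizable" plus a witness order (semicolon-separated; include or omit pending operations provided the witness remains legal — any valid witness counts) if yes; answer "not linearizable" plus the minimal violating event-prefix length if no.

linearizable — witness: op2; op1; op4; op3; op5; op6; op7

1. op2 enq(78), leaving queue <78>
2. op1 deq() → 78, leaving queue <>
3. op4 enq(8), leaving queue <8>
4. op3 deq() → 8, leaving queue <>
5. op5 enq(10), leaving queue <10>
6. op6 deq() → 10, leaving queue <>
7. op7 enq(64), leaving queue <64>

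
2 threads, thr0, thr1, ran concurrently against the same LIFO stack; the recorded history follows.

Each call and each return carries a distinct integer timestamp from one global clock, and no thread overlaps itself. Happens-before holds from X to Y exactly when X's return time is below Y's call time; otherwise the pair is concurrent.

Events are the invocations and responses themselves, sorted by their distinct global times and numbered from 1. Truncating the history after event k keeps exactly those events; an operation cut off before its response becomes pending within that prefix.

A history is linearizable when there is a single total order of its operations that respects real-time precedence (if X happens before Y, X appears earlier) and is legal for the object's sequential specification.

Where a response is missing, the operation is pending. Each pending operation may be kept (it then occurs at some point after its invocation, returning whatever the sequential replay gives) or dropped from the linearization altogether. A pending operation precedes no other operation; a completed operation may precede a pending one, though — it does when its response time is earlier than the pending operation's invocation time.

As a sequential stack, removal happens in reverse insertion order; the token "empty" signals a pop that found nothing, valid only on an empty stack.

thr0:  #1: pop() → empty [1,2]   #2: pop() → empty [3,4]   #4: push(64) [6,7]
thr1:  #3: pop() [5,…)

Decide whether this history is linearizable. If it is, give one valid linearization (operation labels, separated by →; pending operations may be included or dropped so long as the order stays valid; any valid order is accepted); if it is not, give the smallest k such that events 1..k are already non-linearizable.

after step 1 (#1 pop() → empty): stack <>
after step 2 (#2 pop() → empty): stack <>
after step 3 (#3 pop() (pending, included)): stack <>
after step 4 (#4 push(64)): stack <64>

linearizable — witness: #1 → #2 → #3 → #4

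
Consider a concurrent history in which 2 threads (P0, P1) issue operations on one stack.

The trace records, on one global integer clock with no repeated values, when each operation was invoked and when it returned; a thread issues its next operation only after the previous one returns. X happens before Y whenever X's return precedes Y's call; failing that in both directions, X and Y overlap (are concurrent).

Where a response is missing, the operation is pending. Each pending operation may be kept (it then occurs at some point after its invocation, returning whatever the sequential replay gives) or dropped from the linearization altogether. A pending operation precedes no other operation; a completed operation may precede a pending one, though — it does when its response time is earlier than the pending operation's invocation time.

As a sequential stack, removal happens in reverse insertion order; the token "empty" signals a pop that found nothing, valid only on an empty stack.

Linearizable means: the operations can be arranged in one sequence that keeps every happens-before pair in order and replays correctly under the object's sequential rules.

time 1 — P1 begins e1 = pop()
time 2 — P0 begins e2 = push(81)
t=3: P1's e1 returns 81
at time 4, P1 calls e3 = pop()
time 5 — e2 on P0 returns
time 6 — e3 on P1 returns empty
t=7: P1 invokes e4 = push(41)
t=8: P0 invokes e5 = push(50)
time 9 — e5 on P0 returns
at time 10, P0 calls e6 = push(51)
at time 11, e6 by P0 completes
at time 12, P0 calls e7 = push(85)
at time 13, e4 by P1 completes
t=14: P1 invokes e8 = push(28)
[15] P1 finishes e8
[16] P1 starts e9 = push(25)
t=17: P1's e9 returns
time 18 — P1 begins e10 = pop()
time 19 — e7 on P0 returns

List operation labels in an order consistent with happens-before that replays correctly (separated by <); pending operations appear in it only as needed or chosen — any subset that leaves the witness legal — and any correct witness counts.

e2 < e1 < e3 < e4 < e5 < e6 < e7 < e8 < e9

1. e2 push(81), leaving stack <81>
2. e1 pop() → 81, leaving stack <>
3. e3 pop() → empty, leaving stack <>
4. e4 push(41), leaving stack <41>
5. e5 push(50), leaving stack <41,50>
6. e6 push(51), leaving stack <41,50,51>
7. e7 push(85), leaving stack <41,50,51,85>
8. e8 push(28), leaving stack <41,50,51,85,28>
9. e9 push(25), leaving stack <41,50,51,85,28,25>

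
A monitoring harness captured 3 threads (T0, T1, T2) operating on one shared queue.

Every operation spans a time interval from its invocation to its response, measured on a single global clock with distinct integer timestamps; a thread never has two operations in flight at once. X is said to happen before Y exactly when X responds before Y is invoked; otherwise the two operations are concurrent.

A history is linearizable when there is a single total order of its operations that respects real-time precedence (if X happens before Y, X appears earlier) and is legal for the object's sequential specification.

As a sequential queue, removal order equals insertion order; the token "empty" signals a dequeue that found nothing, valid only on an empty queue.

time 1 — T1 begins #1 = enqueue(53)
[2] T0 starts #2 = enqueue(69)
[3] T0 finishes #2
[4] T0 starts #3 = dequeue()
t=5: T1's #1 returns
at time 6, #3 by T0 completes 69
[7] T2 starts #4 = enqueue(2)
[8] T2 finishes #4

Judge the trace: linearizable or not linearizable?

one valid linearization: #2, #1, #3, #4
after step 1 (#2 enqueue(69)): queue <69>
after step 2 (#1 enqueue(53)): queue <69,53>
after step 3 (#3 dequeue() → 69): queue <53>
after step 4 (#4 enqueue(2)): queue <53,2>

linearizable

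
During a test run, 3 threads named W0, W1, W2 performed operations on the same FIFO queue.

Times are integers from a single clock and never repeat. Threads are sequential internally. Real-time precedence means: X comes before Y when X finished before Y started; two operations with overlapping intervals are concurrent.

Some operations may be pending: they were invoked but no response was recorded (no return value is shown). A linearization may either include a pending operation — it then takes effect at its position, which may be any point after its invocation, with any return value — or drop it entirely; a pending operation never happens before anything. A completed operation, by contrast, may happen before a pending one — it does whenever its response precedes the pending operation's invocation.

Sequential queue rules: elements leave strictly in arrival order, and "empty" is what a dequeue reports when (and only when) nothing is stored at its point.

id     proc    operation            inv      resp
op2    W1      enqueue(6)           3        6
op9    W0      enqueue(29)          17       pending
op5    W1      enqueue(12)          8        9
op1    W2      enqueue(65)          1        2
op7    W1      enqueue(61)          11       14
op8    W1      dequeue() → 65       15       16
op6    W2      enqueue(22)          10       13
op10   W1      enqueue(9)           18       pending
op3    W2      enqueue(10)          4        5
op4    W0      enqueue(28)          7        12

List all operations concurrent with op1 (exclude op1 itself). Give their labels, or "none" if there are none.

op1 spans [1,2]: anything still running between times 1 and 2 counts as concurrent
op2 [3,6]: after
op3 [4,5]: after
op4 [7,12]: after
op5 [8,9]: after
op6 [10,13]: after
op7 [11,14]: after
op8 [15,16]: after
op9 [17,…): after
op10 [18,…): after

none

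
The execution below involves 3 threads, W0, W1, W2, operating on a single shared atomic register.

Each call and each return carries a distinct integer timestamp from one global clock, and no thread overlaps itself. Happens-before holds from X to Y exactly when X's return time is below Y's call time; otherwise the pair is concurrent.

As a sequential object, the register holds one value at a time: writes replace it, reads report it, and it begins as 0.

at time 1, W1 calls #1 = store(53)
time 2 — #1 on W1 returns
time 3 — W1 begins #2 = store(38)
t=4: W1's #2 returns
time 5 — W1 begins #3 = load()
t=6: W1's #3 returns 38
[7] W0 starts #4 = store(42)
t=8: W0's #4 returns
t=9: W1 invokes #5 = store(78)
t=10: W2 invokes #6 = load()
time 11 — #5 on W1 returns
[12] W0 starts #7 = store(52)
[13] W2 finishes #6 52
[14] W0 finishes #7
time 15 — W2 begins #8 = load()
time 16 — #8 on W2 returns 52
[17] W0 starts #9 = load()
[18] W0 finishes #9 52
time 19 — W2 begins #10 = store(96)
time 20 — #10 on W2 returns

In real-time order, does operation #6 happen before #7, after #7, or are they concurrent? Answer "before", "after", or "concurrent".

#6 spans [10,13], #7 spans [12,14]
the intervals overlap in both directions

concurrent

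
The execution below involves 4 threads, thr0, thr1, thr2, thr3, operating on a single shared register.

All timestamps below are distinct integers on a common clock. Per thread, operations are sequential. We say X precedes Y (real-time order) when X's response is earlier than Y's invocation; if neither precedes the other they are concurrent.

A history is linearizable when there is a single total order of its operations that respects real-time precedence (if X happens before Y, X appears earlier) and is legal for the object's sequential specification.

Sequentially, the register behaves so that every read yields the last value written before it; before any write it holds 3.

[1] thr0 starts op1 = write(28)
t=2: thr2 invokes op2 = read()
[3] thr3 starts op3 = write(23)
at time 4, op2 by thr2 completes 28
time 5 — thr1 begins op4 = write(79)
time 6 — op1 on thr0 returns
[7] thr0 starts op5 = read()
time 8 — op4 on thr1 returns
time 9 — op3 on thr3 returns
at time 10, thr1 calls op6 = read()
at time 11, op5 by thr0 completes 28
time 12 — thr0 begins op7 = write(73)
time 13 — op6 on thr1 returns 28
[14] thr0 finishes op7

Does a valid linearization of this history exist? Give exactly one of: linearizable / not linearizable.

not linearizable

the violation lands at event 13, op6's response at time 13: events 1..12 linearize, events 1..13 do not
every one of the 37 real-time-consistent orders over 6 completed register ops fails the sequential spec
every completion of the 1 pending operation (op7) was checked; none linearizes
for example op1, op2, op3, op4, op5, op6 (pending dropped) fails at step 5: op5 read() → 28 is not legal there
for example op1, op2, op3, op4, op6, op5 (pending dropped) fails at step 5: op6 read() → 28 is not legal there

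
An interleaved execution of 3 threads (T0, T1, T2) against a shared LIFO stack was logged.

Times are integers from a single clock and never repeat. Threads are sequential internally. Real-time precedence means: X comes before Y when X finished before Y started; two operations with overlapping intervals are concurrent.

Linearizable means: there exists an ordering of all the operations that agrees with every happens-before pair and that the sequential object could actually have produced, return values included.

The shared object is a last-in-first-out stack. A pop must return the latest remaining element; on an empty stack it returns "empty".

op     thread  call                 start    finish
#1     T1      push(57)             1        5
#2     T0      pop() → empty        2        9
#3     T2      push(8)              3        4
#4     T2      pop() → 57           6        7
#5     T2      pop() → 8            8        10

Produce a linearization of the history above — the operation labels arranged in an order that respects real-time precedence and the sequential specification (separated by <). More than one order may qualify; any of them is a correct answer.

#2 < #3 < #1 < #4 < #5

1. #2 pop() → empty, leaving stack <>
2. #3 push(8), leaving stack <8>
3. #1 push(57), leaving stack <8,57>
4. #4 pop() → 57, leaving stack <8>
5. #5 pop() → 8, leaving stack <>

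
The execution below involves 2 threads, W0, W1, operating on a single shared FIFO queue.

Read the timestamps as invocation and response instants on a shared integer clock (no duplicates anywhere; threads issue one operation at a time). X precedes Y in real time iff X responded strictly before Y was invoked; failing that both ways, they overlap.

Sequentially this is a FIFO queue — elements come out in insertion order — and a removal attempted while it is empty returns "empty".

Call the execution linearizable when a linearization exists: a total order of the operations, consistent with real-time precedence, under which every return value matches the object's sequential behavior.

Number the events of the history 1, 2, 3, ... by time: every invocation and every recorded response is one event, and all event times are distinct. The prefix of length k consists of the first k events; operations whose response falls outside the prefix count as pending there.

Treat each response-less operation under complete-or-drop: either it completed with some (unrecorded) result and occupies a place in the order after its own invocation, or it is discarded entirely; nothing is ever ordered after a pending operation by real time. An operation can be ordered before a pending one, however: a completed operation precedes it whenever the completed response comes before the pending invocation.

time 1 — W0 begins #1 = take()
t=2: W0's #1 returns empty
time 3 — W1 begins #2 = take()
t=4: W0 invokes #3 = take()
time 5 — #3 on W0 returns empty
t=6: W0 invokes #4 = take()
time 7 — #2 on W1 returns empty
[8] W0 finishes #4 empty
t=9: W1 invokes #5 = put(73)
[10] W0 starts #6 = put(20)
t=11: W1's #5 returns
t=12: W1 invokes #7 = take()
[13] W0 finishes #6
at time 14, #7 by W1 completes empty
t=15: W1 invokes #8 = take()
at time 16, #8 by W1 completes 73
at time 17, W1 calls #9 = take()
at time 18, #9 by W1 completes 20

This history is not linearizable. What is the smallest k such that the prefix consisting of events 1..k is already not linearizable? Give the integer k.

events 1..13 are linearizable, e.g. via #1, #2, #3, #4, #5, #6:
after step 1 (#1 take() → empty): queue <>
after step 2 (#2 take() → empty): queue <>
after step 3 (#3 take() → empty): queue <>
after step 4 (#4 take() → empty): queue <>
after step 5 (#5 put(73)): queue <73>
after step 6 (#6 put(20)): queue <73,20>
with event 14 included (#7 responding at time 14), all real-time-consistent orders fail
e.g. #1, #2, #3, #4, #5, #6, #7: illegal at step 7, since #7 take() → empty cannot apply there
e.g. #1, #2, #3, #4, #5, #7, #6: illegal at step 6, since #7 take() → empty cannot apply there

14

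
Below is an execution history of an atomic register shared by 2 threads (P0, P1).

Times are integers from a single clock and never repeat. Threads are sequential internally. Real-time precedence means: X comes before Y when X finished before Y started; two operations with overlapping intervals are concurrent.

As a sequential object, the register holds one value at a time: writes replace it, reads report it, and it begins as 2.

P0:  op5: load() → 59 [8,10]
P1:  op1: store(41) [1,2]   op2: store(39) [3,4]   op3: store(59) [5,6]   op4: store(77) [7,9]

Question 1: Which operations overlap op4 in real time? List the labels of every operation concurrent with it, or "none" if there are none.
overlap test against op4 [7,9]: concurrent iff the interval meets 7..9
op1 [1,2]: before
op2 [3,4]: before
op3 [5,6]: before
op5 [8,10]: concurrent

op5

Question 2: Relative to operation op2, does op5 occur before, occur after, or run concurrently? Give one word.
op5 spans [8,10], op2 spans [3,4]
resp(op2)=4 < inv(op5)=8

after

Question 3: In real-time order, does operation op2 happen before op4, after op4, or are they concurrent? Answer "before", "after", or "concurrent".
op2 spans [3,4], op4 spans [7,9]
resp(op2)=4 < inv(op4)=7

before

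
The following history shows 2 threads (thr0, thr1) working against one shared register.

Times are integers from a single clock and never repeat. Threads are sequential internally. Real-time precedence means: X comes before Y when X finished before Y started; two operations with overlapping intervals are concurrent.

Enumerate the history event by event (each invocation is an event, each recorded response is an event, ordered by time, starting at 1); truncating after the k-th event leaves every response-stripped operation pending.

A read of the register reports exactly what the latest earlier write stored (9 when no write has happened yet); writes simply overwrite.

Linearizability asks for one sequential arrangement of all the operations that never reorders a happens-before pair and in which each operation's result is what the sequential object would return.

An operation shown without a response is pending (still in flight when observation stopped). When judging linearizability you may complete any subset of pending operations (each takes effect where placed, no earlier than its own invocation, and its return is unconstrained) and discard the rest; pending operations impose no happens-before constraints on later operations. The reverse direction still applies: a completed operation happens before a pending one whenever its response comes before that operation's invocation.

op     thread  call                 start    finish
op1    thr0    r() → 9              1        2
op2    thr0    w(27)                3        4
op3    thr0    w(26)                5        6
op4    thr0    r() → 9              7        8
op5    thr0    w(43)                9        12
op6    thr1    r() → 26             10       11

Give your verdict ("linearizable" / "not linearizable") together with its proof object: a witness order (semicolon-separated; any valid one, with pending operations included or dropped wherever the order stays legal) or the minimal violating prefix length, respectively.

already the first 8 events (up to op4's response at time 8) admit no linearization; the first 7 still do
the sole real-time-consistent order of 4 completed operations fails the register replay
for example op1, op2, op3, op4 fails at step 4: op4 r() → 9 is not legal there

not linearizable — minimal violating prefix: 8 events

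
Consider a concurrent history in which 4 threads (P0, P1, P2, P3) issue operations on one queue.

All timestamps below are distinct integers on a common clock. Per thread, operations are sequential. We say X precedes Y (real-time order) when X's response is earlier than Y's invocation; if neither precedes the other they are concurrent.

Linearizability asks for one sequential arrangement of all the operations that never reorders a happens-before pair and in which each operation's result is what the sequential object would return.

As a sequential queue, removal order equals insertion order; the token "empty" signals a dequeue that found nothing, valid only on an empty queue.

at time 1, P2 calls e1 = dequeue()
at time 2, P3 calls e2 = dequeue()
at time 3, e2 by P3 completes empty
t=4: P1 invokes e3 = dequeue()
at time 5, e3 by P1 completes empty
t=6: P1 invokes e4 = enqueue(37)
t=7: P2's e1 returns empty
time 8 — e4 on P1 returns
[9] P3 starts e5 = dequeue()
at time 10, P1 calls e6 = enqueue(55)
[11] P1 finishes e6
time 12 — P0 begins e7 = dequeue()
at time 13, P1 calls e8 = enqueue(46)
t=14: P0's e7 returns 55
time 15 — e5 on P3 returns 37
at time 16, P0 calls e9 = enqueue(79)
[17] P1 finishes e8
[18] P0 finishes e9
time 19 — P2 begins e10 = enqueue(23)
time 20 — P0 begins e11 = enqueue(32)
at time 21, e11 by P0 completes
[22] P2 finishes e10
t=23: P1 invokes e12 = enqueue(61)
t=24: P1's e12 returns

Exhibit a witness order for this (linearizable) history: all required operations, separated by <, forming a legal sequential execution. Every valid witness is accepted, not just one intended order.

1. e1 dequeue() → empty, leaving queue <>
2. e2 dequeue() → empty, leaving queue <>
3. e3 dequeue() → empty, leaving queue <>
4. e4 enqueue(37), leaving queue <37>
5. e5 dequeue() → 37, leaving queue <>
6. e6 enqueue(55), leaving queue <55>
7. e7 dequeue() → 55, leaving queue <>
8. e8 enqueue(46), leaving queue <46>
9. e9 enqueue(79), leaving queue <46,79>
10. e10 enqueue(23), leaving queue <46,79,23>
11. e11 enqueue(32), leaving queue <46,79,23,32>
12. e12 enqueue(61), leaving queue <46,79,23,32,61>

e1 < e2 < e3 < e4 < e5 < e6 < e7 < e8 < e9 < e10 < e11 < e12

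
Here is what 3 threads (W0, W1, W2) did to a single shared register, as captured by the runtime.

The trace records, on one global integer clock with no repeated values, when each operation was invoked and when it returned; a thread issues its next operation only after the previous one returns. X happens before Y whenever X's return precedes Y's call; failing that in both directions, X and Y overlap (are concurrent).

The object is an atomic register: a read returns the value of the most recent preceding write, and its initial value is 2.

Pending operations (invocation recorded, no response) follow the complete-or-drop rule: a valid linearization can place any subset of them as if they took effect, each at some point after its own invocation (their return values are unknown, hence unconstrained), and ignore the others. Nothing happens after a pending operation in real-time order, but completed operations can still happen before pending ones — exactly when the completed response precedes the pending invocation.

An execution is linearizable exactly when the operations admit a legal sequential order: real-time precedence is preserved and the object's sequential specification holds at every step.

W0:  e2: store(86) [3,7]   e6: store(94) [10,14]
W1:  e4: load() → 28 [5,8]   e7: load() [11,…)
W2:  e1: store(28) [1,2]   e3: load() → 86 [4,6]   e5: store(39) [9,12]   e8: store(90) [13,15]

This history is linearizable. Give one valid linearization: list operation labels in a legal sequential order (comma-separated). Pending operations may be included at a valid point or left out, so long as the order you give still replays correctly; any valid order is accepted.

e1, e4, e2, e3, e5, e6, e7, e8

after step 1 (e1 store(28)): value 28
after step 2 (e4 load() → 28): value 28
after step 3 (e2 store(86)): value 86
after step 4 (e3 load() → 86): value 86
after step 5 (e5 store(39)): value 39
after step 6 (e6 store(94)): value 94
after step 7 (e7 load() (pending, included)): value 94
after step 8 (e8 store(90)): value 90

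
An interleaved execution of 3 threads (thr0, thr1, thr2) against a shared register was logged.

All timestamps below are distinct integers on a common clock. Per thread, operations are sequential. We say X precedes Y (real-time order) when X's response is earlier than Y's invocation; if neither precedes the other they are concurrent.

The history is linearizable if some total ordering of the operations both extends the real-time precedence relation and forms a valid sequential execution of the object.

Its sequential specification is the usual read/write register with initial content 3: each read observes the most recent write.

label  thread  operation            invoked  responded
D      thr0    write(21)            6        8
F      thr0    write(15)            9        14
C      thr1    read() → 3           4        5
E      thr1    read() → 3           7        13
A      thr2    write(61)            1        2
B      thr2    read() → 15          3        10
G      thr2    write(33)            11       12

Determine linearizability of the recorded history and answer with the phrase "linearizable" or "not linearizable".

events 1..4 are fine; event 5 — the response of C at time 5 — makes the prefix non-linearizable
the sole real-time-consistent order of 2 completed operations fails the register replay
completion choices over the 1 pending operation (B) were checked; none helps
e.g. A, C (pending dropped): illegal at step 2, since C read() → 3 cannot apply there

not linearizable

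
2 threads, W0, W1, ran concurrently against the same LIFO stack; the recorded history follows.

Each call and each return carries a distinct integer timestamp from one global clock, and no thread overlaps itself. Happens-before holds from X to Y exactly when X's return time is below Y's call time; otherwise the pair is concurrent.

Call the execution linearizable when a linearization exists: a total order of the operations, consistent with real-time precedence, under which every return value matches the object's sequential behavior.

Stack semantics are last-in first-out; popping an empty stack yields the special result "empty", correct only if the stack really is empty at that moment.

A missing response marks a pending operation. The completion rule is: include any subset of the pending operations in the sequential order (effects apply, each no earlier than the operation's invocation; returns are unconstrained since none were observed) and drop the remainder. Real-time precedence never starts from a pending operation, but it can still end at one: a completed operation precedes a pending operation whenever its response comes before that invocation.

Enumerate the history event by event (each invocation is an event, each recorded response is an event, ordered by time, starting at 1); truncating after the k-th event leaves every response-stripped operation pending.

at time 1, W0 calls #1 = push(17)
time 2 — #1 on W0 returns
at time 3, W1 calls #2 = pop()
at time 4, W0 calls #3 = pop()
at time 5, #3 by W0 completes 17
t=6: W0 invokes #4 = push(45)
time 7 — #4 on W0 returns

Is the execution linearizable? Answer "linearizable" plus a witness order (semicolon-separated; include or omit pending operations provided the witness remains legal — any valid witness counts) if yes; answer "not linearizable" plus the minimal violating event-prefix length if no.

linearizable — witness: #1; #3; #2; #4

after step 1 (#1 push(17)): stack <17>
after step 2 (#3 pop() → 17): stack <>
after step 3 (#2 pop() (pending, included)): stack <>
after step 4 (#4 push(45)): stack <45>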